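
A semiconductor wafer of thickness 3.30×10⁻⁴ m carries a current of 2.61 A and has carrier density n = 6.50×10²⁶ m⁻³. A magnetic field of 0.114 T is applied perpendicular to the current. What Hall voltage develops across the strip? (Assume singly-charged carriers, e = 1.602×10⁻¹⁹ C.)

V_H = IB/(n e t).
V_H = (2.61)(0.114)/((6.50×10²⁶)(1.602×10⁻¹⁹)(3.30×10⁻⁴)) ≈ 8.66×10⁻⁶ V.

V_H ≈ 8.66×10⁻⁶ V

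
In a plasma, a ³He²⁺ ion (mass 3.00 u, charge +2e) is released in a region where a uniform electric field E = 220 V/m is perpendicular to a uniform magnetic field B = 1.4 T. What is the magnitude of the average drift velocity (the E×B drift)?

The E×B drift speed is v_d = E/B.
v_d = 220/1.4 = 160 m/s.

v_d ≈ 160 m/s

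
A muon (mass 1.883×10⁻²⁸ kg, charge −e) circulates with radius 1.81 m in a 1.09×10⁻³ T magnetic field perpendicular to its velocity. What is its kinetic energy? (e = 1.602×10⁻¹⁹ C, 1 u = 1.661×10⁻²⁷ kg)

v = |q|Br/m, then KE = ½mv² = (qBr)²/(2m).
v = (1.602×10⁻¹⁹)(1.09×10⁻³)(1.81)/1.883×10⁻²⁸ ≈ 1.678×10⁶ m/s.
KE = ½(1.883×10⁻²⁸)(1.678×10⁶)² ≈ 2.65×10⁻¹⁶ J = 1660 eV.

KE ≈ 1660 eV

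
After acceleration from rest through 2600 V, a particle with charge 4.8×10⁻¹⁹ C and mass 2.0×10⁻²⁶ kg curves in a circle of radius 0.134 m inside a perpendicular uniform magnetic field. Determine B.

v = √(2|q|V/m) = √(2·4.8×10⁻¹⁹·2600/2.0×10⁻²⁶) ≈ 3.533×10⁵ m/s.
B = mv/(|q|r) = (2.0×10⁻²⁶)(3.533×10⁵)/((4.8×10⁻¹⁹)(0.134)) ≈ 0.110 T.

B ≈ 0.110 T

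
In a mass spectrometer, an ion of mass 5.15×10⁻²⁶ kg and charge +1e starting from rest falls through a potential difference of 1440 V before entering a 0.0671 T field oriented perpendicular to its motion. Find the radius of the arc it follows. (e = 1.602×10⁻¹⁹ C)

Acceleration: |q|V = ½mv² ⇒ v = √(2|q|V/m) = √(2·1.602×10⁻¹⁹·1440/5.15×10⁻²⁶) ≈ 9.465×10⁴ m/s.
In the field: r = mv/(|q|B) = (5.15×10⁻²⁶)(9.465×10⁴)/((1.602×10⁻¹⁹)(0.0671)) ≈ 0.453 m.

r ≈ 0.453 m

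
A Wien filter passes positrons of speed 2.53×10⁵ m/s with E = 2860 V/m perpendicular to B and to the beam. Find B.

Balance of forces in the selector: qE = qvB ⇒ B = E/v.
B = 2860/2.53×10⁵ = 0.0113 T.

B = 0.0113 T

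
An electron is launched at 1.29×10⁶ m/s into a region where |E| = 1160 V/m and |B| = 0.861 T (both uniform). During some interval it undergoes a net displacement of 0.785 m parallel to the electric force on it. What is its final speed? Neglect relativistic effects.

B does no work; ΔKE = |q|E d.
½mv_f² = ½mv₀² + |q|Ed = ½(9.109×10⁻³¹)(1.29×10⁶)² + (1.602×10⁻¹⁹)(1160)(0.785) ≈ 7.579×10⁻¹⁹ J + 1.459×10⁻¹⁶ J ≈ 1.466×10⁻¹⁶ J.
v_f = √(2·1.466×10⁻¹⁶/9.109×10⁻³¹) ≈ 1.79×10⁷ m/s.

v_f ≈ 1.79×10⁷ m/s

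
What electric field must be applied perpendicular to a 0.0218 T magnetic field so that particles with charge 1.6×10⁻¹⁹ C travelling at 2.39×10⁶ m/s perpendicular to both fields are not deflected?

For straight-line motion qE = qvB, so E = vB.
E = 2.39×10⁶ × 0.0218 = 5.21×10⁴ V/m.

E = 5.21×10⁴ V/m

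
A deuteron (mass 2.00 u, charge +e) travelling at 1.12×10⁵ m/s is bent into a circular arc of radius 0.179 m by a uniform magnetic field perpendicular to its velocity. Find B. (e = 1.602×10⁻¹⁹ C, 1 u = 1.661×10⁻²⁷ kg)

B ≈ 0.0130 T

From |q|vB = mv²/r, B = mv/(|q|r).
B = (3.322×10⁻²⁷)(1.12×10⁵)/((1.602×10⁻¹⁹)(0.179)) ≈ 0.0130 T.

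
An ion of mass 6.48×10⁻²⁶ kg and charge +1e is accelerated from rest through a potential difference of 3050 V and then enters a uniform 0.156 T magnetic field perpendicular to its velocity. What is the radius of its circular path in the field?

Acceleration: |q|V = ½mv² ⇒ v = √(2|q|V/m) = √(2·1.602×10⁻¹⁹·3050/6.48×10⁻²⁶) ≈ 1.228×10⁵ m/s.
In the field: r = mv/(|q|B) = (6.48×10⁻²⁶)(1.228×10⁵)/((1.602×10⁻¹⁹)(0.156)) ≈ 0.318 m.

r ≈ 0.318 m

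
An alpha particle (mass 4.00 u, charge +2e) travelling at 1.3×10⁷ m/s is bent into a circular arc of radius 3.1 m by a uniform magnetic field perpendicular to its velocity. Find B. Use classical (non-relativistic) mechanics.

B ≈ 0.087 T

From |q|vB = mv²/r, B = mv/(|q|r).
B = (6.644×10⁻²⁷)(1.3×10⁷)/((3.204×10⁻¹⁹)(3.1)) ≈ 0.087 T.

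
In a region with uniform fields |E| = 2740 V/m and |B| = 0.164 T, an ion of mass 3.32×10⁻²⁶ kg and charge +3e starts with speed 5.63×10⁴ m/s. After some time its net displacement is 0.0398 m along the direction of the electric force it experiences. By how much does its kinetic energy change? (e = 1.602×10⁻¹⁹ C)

The magnetic force is always ⟂ v and does no work; only the electric force changes KE.
ΔKE = F_E · d = |q|E d = (4.806×10⁻¹⁹)(2740)(0.0398) ≈ 5.24×10⁻¹⁷ J.

ΔKE ≈ 5.24×10⁻¹⁷ J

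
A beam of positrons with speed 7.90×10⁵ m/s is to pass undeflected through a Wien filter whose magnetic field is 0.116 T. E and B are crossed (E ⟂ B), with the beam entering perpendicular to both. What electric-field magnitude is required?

E = 9.16×10⁴ V/m

For straight-line motion qE = qvB, so E = vB.
E = 7.90×10⁵ × 0.116 = 9.16×10⁴ V/m.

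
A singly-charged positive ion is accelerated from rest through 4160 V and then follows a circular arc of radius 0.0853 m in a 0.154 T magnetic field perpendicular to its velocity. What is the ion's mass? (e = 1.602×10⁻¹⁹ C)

Combine |q|V = ½mv² and r = mv/(|q|B): eliminate v to get m = qB²r²/(2V).
m = (1.602×10⁻¹⁹)(0.154)²(0.0853)²/(2·4160) ≈ 3.32×10⁻²⁷ kg.

m ≈ 3.32×10⁻²⁷ kg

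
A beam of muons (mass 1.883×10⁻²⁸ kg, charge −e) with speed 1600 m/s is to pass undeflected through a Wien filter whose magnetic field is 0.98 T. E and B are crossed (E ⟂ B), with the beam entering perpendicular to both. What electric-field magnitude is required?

E = 1600 V/m

For straight-line motion qE = qvB, so E = vB.
E = 1600 × 0.98 = 1600 V/m.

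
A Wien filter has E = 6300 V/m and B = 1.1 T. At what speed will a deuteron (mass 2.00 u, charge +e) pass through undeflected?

v = 5700 m/s

For undeflected motion the electric and magnetic forces balance: qE = qvB.
v = E/B = 6300/1.1 = 5700 m/s.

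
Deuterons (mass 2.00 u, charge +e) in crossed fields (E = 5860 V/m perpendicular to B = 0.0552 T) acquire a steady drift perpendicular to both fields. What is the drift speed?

The steady drift has the magnetic force balancing the electric force, so v_d = E/B.
v_d = 5860/0.0552 = 1.06×10⁵ m/s.

v_d ≈ 1.06×10⁵ m/s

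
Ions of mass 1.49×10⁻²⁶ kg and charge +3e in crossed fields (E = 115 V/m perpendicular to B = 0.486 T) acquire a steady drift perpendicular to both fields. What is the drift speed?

v_d ≈ 237 m/s

In crossed fields the guiding centre drifts at v_d = |E×B|/B² = E/B, independent of charge and mass.
v_d = 115/0.486 = 237 m/s.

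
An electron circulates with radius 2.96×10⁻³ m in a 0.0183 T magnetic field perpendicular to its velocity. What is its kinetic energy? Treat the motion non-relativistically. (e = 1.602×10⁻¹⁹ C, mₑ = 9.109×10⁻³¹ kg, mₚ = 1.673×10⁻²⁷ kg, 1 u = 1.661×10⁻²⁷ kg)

KE ≈ 4.13×10⁻¹⁷ J

v = |q|Br/m, then KE = ½mv² = (qBr)²/(2m).
v = (1.602×10⁻¹⁹)(0.0183)(2.96×10⁻³)/9.109×10⁻³¹ ≈ 9.527×10⁶ m/s.
KE = ½(9.109×10⁻³¹)(9.527×10⁶)² ≈ 4.13×10⁻¹⁷ J.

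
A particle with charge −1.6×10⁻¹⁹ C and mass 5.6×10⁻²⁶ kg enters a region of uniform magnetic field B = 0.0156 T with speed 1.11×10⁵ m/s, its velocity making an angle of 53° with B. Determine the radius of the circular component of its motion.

r ≈ 1.99 m

v⊥ = v sinθ = 1.11×10⁵·sin53° ≈ 8.865×10⁴ m/s.
r = m v⊥/(|q|B) = (5.6×10⁻²⁶)(8.865×10⁴)/((1.6×10⁻¹⁹)(0.0156)) ≈ 1.99 m.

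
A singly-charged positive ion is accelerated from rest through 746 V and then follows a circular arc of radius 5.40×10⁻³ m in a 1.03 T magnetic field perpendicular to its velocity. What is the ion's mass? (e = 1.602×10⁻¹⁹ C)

m ≈ 3.32×10⁻²⁷ kg

Combine |q|V = ½mv² and r = mv/(|q|B): eliminate v to get m = qB²r²/(2V).
m = (1.602×10⁻¹⁹)(1.03)²(5.40×10⁻³)²/(2·746) ≈ 3.32×10⁻²⁷ kg.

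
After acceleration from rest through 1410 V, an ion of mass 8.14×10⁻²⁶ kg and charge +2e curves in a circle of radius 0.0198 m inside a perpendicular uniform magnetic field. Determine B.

B ≈ 1.35 T

v = √(2|q|V/m) = √(2·3.204×10⁻¹⁹·1410/8.14×10⁻²⁶) ≈ 1.054×10⁵ m/s.
B = mv/(|q|r) = (8.14×10⁻²⁶)(1.054×10⁵)/((3.204×10⁻¹⁹)(0.0198)) ≈ 1.35 T.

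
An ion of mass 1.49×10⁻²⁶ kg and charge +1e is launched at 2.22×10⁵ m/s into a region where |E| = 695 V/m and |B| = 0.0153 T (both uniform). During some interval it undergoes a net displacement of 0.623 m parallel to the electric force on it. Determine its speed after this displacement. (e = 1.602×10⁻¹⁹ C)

B does no work; ΔKE = |q|E d.
½mv_f² = ½mv₀² + |q|Ed = ½(1.49×10⁻²⁶)(2.22×10⁵)² + (1.602×10⁻¹⁹)(695)(0.623) ≈ 3.672×10⁻¹⁶ J + 6.936×10⁻¹⁷ J ≈ 4.365×10⁻¹⁶ J.
v_f = √(2·4.365×10⁻¹⁶/1.49×10⁻²⁶) ≈ 2.42×10⁵ m/s.

v_f ≈ 2.42×10⁵ m/s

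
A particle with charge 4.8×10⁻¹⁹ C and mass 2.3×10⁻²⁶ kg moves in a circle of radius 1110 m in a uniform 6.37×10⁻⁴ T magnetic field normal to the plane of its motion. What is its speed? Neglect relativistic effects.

v ≈ 1.48×10⁷ m/s

From |q|vB = mv²/r, v = |q|Br/m.
v = (4.8×10⁻¹⁹)(6.37×10⁻⁴)(1110)/2.3×10⁻²⁶ ≈ 1.48×10⁷ m/s.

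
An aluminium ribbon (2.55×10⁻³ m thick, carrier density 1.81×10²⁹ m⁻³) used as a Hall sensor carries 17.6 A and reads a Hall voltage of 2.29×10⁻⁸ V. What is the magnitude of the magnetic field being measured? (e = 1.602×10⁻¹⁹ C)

From V_H = IB/(n e t), B = V_H n e t / I.
B = (2.29×10⁻⁸)(1.81×10²⁹)(1.602×10⁻¹⁹)(2.55×10⁻³)/17.6 ≈ 0.0962 T.

B ≈ 0.0962 T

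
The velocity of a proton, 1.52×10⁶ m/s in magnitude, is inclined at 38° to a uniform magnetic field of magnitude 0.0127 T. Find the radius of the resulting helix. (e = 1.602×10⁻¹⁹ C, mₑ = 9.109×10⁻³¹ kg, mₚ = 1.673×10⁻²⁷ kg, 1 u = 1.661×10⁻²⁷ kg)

v⊥ = v sinθ = 1.52×10⁶·sin38° ≈ 9.358×10⁵ m/s.
r = m v⊥/(|q|B) = (1.673×10⁻²⁷)(9.358×10⁵)/((1.602×10⁻¹⁹)(0.0127)) ≈ 0.770 m.

r ≈ 0.770 m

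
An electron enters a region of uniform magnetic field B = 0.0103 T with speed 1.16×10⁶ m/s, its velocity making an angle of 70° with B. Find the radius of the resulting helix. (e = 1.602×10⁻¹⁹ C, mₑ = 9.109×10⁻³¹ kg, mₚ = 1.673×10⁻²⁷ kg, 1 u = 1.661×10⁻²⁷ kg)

r ≈ 6.02×10⁻⁴ m

v⊥ = v sinθ = 1.16×10⁶·sin70° ≈ 1.090×10⁶ m/s.
r = m v⊥/(|q|B) = (9.109×10⁻³¹)(1.090×10⁶)/((1.602×10⁻¹⁹)(0.0103)) ≈ 6.02×10⁻⁴ m.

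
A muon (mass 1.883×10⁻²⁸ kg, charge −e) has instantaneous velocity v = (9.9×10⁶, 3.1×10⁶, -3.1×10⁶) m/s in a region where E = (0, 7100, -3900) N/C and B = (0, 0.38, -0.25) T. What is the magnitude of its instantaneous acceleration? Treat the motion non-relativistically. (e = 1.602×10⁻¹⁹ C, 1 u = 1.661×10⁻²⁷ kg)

|a| ≈ 3.85×10¹⁵ m/s²

v×B = (4.03×10⁵, 2.48×10⁶, 3.76×10⁶) N/C.
E + v×B = (4.03×10⁵, 2.48×10⁶, 3.76×10⁶) N/C.
F = q(E + v×B) = (−1.602×10⁻¹⁹ C)·(4.03×10⁵, 2.48×10⁶, 3.76×10⁶) = (-6.46×10⁻¹⁴, -3.98×10⁻¹³, -6.02×10⁻¹³) N.
|a| = |F|/m = 7.244×10⁻¹³/1.883×10⁻²⁸ ≈ 3.85×10¹⁵ m/s².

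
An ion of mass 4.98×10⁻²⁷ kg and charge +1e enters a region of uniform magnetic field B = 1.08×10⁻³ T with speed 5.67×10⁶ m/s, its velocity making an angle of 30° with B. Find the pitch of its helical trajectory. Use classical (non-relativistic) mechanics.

v∥ = v cosθ = 5.67×10⁶·cos30° ≈ 4.910×10⁶ m/s.
T = 2πm/(|q|B) = 2π(4.98×10⁻²⁷)/((1.602×10⁻¹⁹)(1.08×10⁻³)) ≈ 1.809×10⁻⁴ s.
pitch = v∥ T = (4.910×10⁶)(1.809×10⁻⁴) ≈ 888 m.

p ≈ 888 m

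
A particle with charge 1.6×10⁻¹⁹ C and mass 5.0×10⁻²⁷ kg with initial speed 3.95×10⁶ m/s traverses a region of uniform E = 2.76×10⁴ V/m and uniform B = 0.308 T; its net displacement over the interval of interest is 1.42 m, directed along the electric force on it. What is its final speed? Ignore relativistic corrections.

B does no work; ΔKE = |q|E d.
½mv_f² = ½mv₀² + |q|Ed = ½(5.0×10⁻²⁷)(3.95×10⁶)² + (1.6×10⁻¹⁹)(2.76×10⁴)(1.42) ≈ 3.901×10⁻¹⁴ J + 6.271×10⁻¹⁵ J ≈ 4.528×10⁻¹⁴ J.
v_f = √(2·4.528×10⁻¹⁴/5.0×10⁻²⁷) ≈ 4.26×10⁶ m/s.

v_f ≈ 4.26×10⁶ m/s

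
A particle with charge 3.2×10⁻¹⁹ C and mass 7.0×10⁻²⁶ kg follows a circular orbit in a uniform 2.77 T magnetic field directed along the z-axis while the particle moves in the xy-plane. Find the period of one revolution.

The cyclotron period depends only on m, q, B: T = 2πm/(|q|B).
T = 2π(7.0×10⁻²⁶)/((3.2×10⁻¹⁹)(2.77)) ≈ 4.96×10⁻⁷ s.

T ≈ 4.96×10⁻⁷ s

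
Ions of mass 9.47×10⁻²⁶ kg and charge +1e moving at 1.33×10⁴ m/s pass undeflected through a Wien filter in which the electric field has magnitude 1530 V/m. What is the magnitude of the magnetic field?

B = 0.115 T

Balance of forces in the selector: qE = qvB ⇒ B = E/v.
B = 1530/1.33×10⁴ = 0.115 T.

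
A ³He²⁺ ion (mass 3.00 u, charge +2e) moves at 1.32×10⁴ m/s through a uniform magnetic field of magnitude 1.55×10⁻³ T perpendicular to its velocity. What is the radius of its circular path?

The magnetic force provides the centripetal force: |q|vB = mv²/r.
r = mv/(|q|B) = (4.983×10⁻²⁷)(1.32×10⁴)/((3.204×10⁻¹⁹)(1.55×10⁻³)) ≈ 0.132 m.

r ≈ 0.132 m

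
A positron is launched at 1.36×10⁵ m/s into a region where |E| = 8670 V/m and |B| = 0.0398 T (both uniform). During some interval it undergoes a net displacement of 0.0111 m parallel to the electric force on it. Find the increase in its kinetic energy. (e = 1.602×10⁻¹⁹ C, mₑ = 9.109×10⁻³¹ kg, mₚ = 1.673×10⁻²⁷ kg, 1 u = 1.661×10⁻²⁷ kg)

ΔKE ≈ 1.54×10⁻¹⁷ J

The magnetic force is always ⟂ v and does no work; only the electric force changes KE.
ΔKE = F_E · d = |q|E d = (1.602×10⁻¹⁹)(8670)(0.0111) ≈ 1.54×10⁻¹⁷ J.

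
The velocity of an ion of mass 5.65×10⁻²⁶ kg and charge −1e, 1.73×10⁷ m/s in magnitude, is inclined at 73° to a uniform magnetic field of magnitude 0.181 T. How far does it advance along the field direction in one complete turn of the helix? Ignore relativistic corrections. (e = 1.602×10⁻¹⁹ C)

p ≈ 61.9 m

v∥ = v cosθ = 1.73×10⁷·cos73° ≈ 5.058×10⁶ m/s.
T = 2πm/(|q|B) = 2π(5.65×10⁻²⁶)/((1.602×10⁻¹⁹)(0.181)) ≈ 1.224×10⁻⁵ s.
pitch = v∥ T = (5.058×10⁶)(1.224×10⁻⁵) ≈ 61.9 m.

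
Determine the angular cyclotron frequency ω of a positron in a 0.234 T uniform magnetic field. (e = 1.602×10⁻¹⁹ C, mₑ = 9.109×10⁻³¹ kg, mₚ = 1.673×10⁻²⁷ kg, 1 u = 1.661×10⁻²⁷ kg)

ω ≈ 4.12×10¹⁰ rad/s

ω = |q|B/m.
ω = (1.602×10⁻¹⁹)(0.234)/9.109×10⁻³¹ ≈ 4.12×10¹⁰ rad/s.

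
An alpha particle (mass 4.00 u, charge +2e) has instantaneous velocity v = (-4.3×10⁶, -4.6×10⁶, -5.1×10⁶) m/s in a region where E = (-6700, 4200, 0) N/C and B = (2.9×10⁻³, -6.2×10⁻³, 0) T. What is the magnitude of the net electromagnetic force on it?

|F| ≈ 1.81×10⁻¹⁴ N

v×B = (-3.16×10⁴, -1.48×10⁴, 4.00×10⁴) N/C.
E + v×B = (-3.83×10⁴, -1.06×10⁴, 4.00×10⁴) N/C.
F = q(E + v×B) = (3.204×10⁻¹⁹ C)·(-3.83×10⁴, -1.06×10⁴, 4.00×10⁴) = (-1.23×10⁻¹⁴, -3.39×10⁻¹⁵, 1.28×10⁻¹⁴) N.
|F| = 1.81×10⁻¹⁴ N.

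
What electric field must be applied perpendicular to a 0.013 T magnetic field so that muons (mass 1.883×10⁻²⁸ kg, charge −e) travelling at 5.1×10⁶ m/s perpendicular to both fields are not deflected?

For straight-line motion qE = qvB, so E = vB.
E = 5.1×10⁶ × 0.013 = 6.6×10⁴ V/m.

E = 6.6×10⁴ V/m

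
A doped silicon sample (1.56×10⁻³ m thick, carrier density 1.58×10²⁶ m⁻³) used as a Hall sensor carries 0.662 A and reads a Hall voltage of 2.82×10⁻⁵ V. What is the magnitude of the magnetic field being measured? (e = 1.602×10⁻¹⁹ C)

B ≈ 1.68 T

From V_H = IB/(n e t), B = V_H n e t / I.
B = (2.82×10⁻⁵)(1.58×10²⁶)(1.602×10⁻¹⁹)(1.56×10⁻³)/0.662 ≈ 1.68 T.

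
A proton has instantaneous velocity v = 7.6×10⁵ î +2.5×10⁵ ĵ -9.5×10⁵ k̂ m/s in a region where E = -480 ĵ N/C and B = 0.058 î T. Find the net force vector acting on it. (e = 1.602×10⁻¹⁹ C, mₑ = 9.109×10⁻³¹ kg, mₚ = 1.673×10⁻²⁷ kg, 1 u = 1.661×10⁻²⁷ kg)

v×B = (0, -5.51×10⁴, -1.45×10⁴) N/C.
E + v×B = (0, -5.56×10⁴, -1.45×10⁴) N/C.
F = q(E + v×B) = (1.602×10⁻¹⁹ C)·(0, -5.56×10⁴, -1.45×10⁴) = (0, -8.90×10⁻¹⁵, -2.32×10⁻¹⁵) N.

F ≈ (0, -8.90×10⁻¹⁵, -2.32×10⁻¹⁵) N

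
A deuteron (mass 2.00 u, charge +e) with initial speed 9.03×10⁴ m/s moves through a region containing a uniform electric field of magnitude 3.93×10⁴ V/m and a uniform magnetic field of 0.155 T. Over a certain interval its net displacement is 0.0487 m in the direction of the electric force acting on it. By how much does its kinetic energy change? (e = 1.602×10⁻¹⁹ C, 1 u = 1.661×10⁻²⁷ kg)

ΔKE ≈ 3.07×10⁻¹⁶ J

The magnetic force is always ⟂ v and does no work; only the electric force changes KE.
ΔKE = F_E · d = |q|E d = (1.602×10⁻¹⁹)(3.93×10⁴)(0.0487) ≈ 3.07×10⁻¹⁶ J.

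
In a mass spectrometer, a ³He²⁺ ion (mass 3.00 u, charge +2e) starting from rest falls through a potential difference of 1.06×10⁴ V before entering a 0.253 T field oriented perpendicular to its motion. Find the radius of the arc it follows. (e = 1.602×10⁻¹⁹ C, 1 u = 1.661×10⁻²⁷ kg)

Acceleration: |q|V = ½mv² ⇒ v = √(2|q|V/m) = √(2·3.204×10⁻¹⁹·1.06×10⁴/4.983×10⁻²⁷) ≈ 1.168×10⁶ m/s.
In the field: r = mv/(|q|B) = (4.983×10⁻²⁷)(1.168×10⁶)/((3.204×10⁻¹⁹)(0.253)) ≈ 0.0718 m.

r ≈ 0.0718 m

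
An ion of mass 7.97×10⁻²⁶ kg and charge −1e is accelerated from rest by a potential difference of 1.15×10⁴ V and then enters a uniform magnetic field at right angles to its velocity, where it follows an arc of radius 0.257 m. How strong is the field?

B ≈ 0.416 T

v = √(2|q|V/m) = √(2·1.602×10⁻¹⁹·1.15×10⁴/7.97×10⁻²⁶) ≈ 2.150×10⁵ m/s.
B = mv/(|q|r) = (7.97×10⁻²⁶)(2.150×10⁵)/((1.602×10⁻¹⁹)(0.257)) ≈ 0.416 T.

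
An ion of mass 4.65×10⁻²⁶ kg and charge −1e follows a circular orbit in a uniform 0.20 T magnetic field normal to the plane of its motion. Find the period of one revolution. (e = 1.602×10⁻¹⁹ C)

The cyclotron period depends only on m, q, B: T = 2πm/(|q|B).
T = 2π(4.65×10⁻²⁶)/((1.602×10⁻¹⁹)(0.20)) ≈ 9.1×10⁻⁶ s.

T ≈ 9.1×10⁻⁶ s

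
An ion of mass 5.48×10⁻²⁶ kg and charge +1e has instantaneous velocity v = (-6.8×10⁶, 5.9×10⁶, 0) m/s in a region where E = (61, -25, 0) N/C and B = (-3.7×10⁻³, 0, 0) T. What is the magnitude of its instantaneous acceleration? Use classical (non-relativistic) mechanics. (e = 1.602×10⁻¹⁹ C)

v×B = (0, 0, 2.18×10⁴) N/C.
E + v×B = (61.0, -25.0, 2.18×10⁴) N/C.
F = q(E + v×B) = (1.602×10⁻¹⁹ C)·(61.0, -25.0, 2.18×10⁴) = (9.77×10⁻¹⁸, -4.00×10⁻¹⁸, 3.50×10⁻¹⁵) N.
|a| = |F|/m = 3.497×10⁻¹⁵/5.48×10⁻²⁶ ≈ 6.38×10¹⁰ m/s².

|a| ≈ 6.38×10¹⁰ m/s²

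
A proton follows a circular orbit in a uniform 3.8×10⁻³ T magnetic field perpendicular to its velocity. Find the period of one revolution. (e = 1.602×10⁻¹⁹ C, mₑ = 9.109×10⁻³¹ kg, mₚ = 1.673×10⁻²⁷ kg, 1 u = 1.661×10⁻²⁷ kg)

The cyclotron period depends only on m, q, B: T = 2πm/(|q|B).
T = 2π(1.673×10⁻²⁷)/((1.602×10⁻¹⁹)(3.8×10⁻³)) ≈ 1.7×10⁻⁵ s.

T ≈ 1.7×10⁻⁵ s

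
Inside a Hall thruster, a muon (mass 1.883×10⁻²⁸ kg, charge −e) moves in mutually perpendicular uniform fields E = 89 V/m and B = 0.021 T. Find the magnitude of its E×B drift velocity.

v_d ≈ 4200 m/s

The E×B drift speed is v_d = E/B.
v_d = 89/0.021 = 4200 m/s.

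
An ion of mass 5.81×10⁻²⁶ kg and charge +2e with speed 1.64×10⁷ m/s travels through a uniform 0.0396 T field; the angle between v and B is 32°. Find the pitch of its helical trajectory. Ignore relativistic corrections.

v∥ = v cosθ = 1.64×10⁷·cos32° ≈ 1.391×10⁷ m/s.
T = 2πm/(|q|B) = 2π(5.81×10⁻²⁶)/((3.204×10⁻¹⁹)(0.0396)) ≈ 2.877×10⁻⁵ s.
pitch = v∥ T = (1.391×10⁷)(2.877×10⁻⁵) ≈ 400 m.

p ≈ 400 m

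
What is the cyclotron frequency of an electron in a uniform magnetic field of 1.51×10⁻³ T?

f ≈ 4.23×10⁷ Hz

f = |q|B/(2πm).
f = (1.602×10⁻¹⁹)(1.51×10⁻³)/(2π·9.109×10⁻³¹) ≈ 4.23×10⁷ Hz.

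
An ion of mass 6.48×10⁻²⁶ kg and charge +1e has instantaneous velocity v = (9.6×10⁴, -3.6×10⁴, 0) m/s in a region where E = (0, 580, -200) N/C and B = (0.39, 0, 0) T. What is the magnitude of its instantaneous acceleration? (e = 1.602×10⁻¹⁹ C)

v×B = (0, 0, 1.40×10⁴) N/C.
E + v×B = (0, 580, 1.38×10⁴) N/C.
F = q(E + v×B) = (1.602×10⁻¹⁹ C)·(0, 580, 1.38×10⁴) = (0, 9.29×10⁻¹⁷, 2.22×10⁻¹⁵) N.
|a| = |F|/m = 2.219×10⁻¹⁵/6.48×10⁻²⁶ ≈ 3.42×10¹⁰ m/s².

|a| ≈ 3.42×10¹⁰ m/s²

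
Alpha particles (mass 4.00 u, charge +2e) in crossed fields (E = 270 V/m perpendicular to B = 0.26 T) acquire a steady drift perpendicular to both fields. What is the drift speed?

v_d ≈ 1000 m/s

In crossed fields the guiding centre drifts at v_d = |E×B|/B² = E/B, independent of charge and mass.
v_d = 270/0.26 = 1000 m/s.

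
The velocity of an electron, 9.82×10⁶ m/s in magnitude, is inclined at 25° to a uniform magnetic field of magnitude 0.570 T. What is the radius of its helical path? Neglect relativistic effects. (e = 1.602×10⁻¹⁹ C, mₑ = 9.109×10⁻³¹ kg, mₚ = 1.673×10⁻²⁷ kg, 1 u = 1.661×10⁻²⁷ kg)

r ≈ 4.14×10⁻⁵ m

v⊥ = v sinθ = 9.82×10⁶·sin25° ≈ 4.150×10⁶ m/s.
r = m v⊥/(|q|B) = (9.109×10⁻³¹)(4.150×10⁶)/((1.602×10⁻¹⁹)(0.570)) ≈ 4.14×10⁻⁵ m.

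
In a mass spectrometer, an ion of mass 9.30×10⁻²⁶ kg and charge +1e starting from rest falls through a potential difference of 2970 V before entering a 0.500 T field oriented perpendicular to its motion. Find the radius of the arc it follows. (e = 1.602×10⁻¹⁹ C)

Acceleration: |q|V = ½mv² ⇒ v = √(2|q|V/m) = √(2·1.602×10⁻¹⁹·2970/9.30×10⁻²⁶) ≈ 1.012×10⁵ m/s.
In the field: r = mv/(|q|B) = (9.30×10⁻²⁶)(1.012×10⁵)/((1.602×10⁻¹⁹)(0.500)) ≈ 0.117 m.

r ≈ 0.117 m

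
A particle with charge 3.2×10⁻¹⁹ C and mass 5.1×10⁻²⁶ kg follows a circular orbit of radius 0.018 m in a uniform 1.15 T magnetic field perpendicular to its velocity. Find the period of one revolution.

The cyclotron period depends only on m, q, B: T = 2πm/(|q|B).
T = 2π(5.1×10⁻²⁶)/((3.2×10⁻¹⁹)(1.15)) ≈ 8.71×10⁻⁷ s.

T ≈ 8.71×10⁻⁷ s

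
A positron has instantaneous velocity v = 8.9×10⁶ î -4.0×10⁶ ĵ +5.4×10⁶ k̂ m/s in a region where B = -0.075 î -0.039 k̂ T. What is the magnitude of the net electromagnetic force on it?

|F| ≈ 5.50×10⁻¹⁴ N

v×B = (1.56×10⁵, -5.79×10⁴, -3.00×10⁵) N/C.
F = q v×B = (1.602×10⁻¹⁹ C)·(1.56×10⁵, -5.79×10⁴, -3.00×10⁵) = (2.50×10⁻¹⁴, -9.28×10⁻¹⁵, -4.81×10⁻¹⁴) N.
|F| = 5.50×10⁻¹⁴ N.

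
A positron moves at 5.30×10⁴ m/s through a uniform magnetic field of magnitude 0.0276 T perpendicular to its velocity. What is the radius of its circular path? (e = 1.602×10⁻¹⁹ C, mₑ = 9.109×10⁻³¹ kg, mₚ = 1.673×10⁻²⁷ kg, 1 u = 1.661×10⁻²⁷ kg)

r ≈ 1.09×10⁻⁵ m

The magnetic force provides the centripetal force: |q|vB = mv²/r.
r = mv/(|q|B) = (9.109×10⁻³¹)(5.30×10⁴)/((1.602×10⁻¹⁹)(0.0276)) ≈ 1.09×10⁻⁵ m.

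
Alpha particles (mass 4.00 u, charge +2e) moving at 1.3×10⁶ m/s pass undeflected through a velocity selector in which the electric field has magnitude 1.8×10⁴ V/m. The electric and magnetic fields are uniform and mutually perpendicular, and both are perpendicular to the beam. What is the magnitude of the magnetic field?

Balance of forces in the selector: qE = qvB ⇒ B = E/v.
B = 1.8×10⁴/1.3×10⁶ = 0.014 T.

B = 0.014 T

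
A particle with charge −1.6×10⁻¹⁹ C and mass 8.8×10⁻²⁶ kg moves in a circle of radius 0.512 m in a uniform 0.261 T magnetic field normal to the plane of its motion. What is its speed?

From |q|vB = mv²/r, v = |q|Br/m.
v = (1.6×10⁻¹⁹)(0.261)(0.512)/8.8×10⁻²⁶ ≈ 2.43×10⁵ m/s.

v ≈ 2.43×10⁵ m/s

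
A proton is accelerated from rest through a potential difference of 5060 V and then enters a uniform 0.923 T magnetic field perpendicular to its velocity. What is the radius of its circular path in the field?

r ≈ 0.0111 m

Acceleration: |q|V = ½mv² ⇒ v = √(2|q|V/m) = √(2·1.602×10⁻¹⁹·5060/1.673×10⁻²⁷) ≈ 9.844×10⁵ m/s.
In the field: r = mv/(|q|B) = (1.673×10⁻²⁷)(9.844×10⁵)/((1.602×10⁻¹⁹)(0.923)) ≈ 0.0111 m.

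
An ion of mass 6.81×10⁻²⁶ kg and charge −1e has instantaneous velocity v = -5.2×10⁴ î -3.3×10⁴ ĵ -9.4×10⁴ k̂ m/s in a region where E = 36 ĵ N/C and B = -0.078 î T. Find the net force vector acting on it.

F ≈ (0, -1.18×10⁻¹⁵, 4.12×10⁻¹⁶) N

v×B = (0, 7330, -2570) N/C.
E + v×B = (0, 7370, -2570) N/C.
F = q(E + v×B) = (−1.602×10⁻¹⁹ C)·(0, 7370, -2570) = (0, -1.18×10⁻¹⁵, 4.12×10⁻¹⁶) N.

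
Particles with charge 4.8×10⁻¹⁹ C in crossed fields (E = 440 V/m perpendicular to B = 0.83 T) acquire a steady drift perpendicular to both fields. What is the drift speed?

The E×B drift speed is v_d = E/B.
v_d = 440/0.83 = 530 m/s.

v_d ≈ 530 m/s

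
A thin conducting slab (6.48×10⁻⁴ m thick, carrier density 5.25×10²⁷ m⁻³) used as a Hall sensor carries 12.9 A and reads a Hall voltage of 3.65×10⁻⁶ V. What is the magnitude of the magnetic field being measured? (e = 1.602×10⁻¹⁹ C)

From V_H = IB/(n e t), B = V_H n e t / I.
B = (3.65×10⁻⁶)(5.25×10²⁷)(1.602×10⁻¹⁹)(6.48×10⁻⁴)/12.9 ≈ 0.154 T.

B ≈ 0.154 T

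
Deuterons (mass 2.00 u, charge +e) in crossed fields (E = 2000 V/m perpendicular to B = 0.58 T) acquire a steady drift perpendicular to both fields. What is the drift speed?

v_d ≈ 3400 m/s

The steady drift has the magnetic force balancing the electric force, so v_d = E/B.
v_d = 2000/0.58 = 3400 m/s.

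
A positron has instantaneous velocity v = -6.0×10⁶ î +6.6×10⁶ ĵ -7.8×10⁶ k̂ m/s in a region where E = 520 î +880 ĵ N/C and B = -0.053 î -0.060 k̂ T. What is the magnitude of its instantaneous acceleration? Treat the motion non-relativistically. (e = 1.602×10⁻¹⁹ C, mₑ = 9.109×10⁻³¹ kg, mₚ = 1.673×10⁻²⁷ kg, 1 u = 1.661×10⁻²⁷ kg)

v×B = (-3.96×10⁵, 5.34×10⁴, 3.50×10⁵) N/C.
E + v×B = (-3.95×10⁵, 5.43×10⁴, 3.50×10⁵) N/C.
F = q(E + v×B) = (1.602×10⁻¹⁹ C)·(-3.95×10⁵, 5.43×10⁴, 3.50×10⁵) = (-6.34×10⁻¹⁴, 8.70×10⁻¹⁵, 5.60×10⁻¹⁴) N.
|a| = |F|/m = 8.503×10⁻¹⁴/9.109×10⁻³¹ ≈ 9.33×10¹⁶ m/s².

|a| ≈ 9.33×10¹⁶ m/s²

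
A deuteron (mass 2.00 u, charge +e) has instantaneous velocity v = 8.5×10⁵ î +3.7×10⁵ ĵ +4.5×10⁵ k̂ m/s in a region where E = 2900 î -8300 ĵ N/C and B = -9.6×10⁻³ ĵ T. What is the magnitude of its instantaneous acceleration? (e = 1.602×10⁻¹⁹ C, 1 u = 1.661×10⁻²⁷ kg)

v×B = (4320, 0, -8160) N/C.
E + v×B = (7220, -8300, -8160) N/C.
F = q(E + v×B) = (1.602×10⁻¹⁹ C)·(7220, -8300, -8160) = (1.16×10⁻¹⁵, -1.33×10⁻¹⁵, -1.31×10⁻¹⁵) N.
|a| = |F|/m = 2.194×10⁻¹⁵/3.322×10⁻²⁷ ≈ 6.61×10¹¹ m/s².

|a| ≈ 6.61×10¹¹ m/s²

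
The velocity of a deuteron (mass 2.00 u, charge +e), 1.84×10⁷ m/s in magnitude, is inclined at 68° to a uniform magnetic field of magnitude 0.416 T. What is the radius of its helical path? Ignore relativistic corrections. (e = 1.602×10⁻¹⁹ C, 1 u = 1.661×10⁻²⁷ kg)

v⊥ = v sinθ = 1.84×10⁷·sin68° ≈ 1.706×10⁷ m/s.
r = m v⊥/(|q|B) = (3.322×10⁻²⁷)(1.706×10⁷)/((1.602×10⁻¹⁹)(0.416)) ≈ 0.850 m.

r ≈ 0.850 m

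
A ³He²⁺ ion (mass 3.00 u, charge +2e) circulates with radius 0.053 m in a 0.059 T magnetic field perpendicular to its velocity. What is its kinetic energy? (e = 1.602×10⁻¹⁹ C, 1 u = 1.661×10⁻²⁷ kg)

KE ≈ 1.0×10⁻¹⁶ J

v = |q|Br/m, then KE = ½mv² = (qBr)²/(2m).
v = (3.204×10⁻¹⁹)(0.059)(0.053)/4.983×10⁻²⁷ ≈ 2.011×10⁵ m/s.
KE = ½(4.983×10⁻²⁷)(2.011×10⁵)² ≈ 1.0×10⁻¹⁶ J.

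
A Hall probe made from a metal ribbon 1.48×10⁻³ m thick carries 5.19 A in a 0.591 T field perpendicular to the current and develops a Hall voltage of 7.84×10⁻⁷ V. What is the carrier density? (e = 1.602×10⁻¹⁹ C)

n ≈ 1.65×10²⁸ m⁻³

From V_H = IB/(n e t), n = IB/(V_H e t).
n = (5.19)(0.591)/((7.84×10⁻⁷)(1.602×10⁻¹⁹)(1.48×10⁻³)) ≈ 1.65×10²⁸ m⁻³.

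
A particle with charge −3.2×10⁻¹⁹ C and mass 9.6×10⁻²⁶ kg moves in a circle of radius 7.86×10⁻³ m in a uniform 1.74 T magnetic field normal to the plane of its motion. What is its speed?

From |q|vB = mv²/r, v = |q|Br/m.
v = (3.2×10⁻¹⁹)(1.74)(7.86×10⁻³)/9.6×10⁻²⁶ ≈ 4.56×10⁴ m/s.

v ≈ 4.56×10⁴ m/s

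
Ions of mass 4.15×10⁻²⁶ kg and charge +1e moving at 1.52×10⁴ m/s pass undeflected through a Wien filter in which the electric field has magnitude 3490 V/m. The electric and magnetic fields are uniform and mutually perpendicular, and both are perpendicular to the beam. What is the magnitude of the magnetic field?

B = 0.230 T

Balance of forces in the selector: qE = qvB ⇒ B = E/v.
B = 3490/1.52×10⁴ = 0.230 T.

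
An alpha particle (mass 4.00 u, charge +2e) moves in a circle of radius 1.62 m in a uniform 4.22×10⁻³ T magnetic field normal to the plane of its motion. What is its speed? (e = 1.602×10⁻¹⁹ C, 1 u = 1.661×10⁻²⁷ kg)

v ≈ 3.30×10⁵ m/s

From |q|vB = mv²/r, v = |q|Br/m.
v = (3.204×10⁻¹⁹)(4.22×10⁻³)(1.62)/6.644×10⁻²⁷ ≈ 3.30×10⁵ m/s.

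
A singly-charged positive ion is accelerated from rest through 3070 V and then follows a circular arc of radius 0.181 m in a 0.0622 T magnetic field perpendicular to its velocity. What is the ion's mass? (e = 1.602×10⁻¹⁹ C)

m ≈ 3.31×10⁻²⁷ kg

Combine |q|V = ½mv² and r = mv/(|q|B): eliminate v to get m = qB²r²/(2V).
m = (1.602×10⁻¹⁹)(0.0622)²(0.181)²/(2·3070) ≈ 3.31×10⁻²⁷ kg.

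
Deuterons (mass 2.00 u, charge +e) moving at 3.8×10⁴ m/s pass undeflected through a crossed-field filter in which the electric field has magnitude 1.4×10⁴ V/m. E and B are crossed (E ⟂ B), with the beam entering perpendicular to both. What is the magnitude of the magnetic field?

Balance of forces in the selector: qE = qvB ⇒ B = E/v.
B = 1.4×10⁴/3.8×10⁴ = 0.37 T.

B = 0.37 T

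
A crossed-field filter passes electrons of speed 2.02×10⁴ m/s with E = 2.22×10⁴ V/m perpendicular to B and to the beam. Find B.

Balance of forces in the selector: qE = qvB ⇒ B = E/v.
B = 2.22×10⁴/2.02×10⁴ = 1.10 T.

B = 1.10 T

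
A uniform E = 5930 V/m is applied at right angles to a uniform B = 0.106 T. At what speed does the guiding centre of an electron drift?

The E×B drift speed is v_d = E/B.
v_d = 5930/0.106 = 5.59×10⁴ m/s.

v_d ≈ 5.59×10⁴ m/s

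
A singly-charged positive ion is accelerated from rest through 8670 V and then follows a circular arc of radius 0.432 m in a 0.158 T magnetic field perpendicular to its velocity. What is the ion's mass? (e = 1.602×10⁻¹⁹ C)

Combine |q|V = ½mv² and r = mv/(|q|B): eliminate v to get m = qB²r²/(2V).
m = (1.602×10⁻¹⁹)(0.158)²(0.432)²/(2·8670) ≈ 4.30×10⁻²⁶ kg.

m ≈ 4.30×10⁻²⁶ kg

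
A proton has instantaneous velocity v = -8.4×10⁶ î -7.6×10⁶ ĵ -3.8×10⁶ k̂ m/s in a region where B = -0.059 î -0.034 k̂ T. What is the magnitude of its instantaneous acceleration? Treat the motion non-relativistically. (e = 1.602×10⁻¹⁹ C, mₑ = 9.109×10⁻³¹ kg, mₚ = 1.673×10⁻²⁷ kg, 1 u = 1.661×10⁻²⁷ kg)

v×B = (2.58×10⁵, -6.14×10⁴, -4.48×10⁵) N/C.
F = q v×B = (1.602×10⁻¹⁹ C)·(2.58×10⁵, -6.14×10⁴, -4.48×10⁵) = (4.14×10⁻¹⁴, -9.84×10⁻¹⁵, -7.18×10⁻¹⁴) N.
|a| = |F|/m = 8.349×10⁻¹⁴/1.673×10⁻²⁷ ≈ 4.99×10¹³ m/s².

|a| ≈ 4.99×10¹³ m/s²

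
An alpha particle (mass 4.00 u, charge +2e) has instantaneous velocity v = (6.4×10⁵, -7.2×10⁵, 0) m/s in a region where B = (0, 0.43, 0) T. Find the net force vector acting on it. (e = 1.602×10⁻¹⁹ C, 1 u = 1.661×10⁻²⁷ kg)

F ≈ (0, 0, 8.82×10⁻¹⁴) N

v×B = (0, 0, 2.75×10⁵) N/C.
F = q v×B = (3.204×10⁻¹⁹ C)·(0, 0, 2.75×10⁵) = (0, 0, 8.82×10⁻¹⁴) N.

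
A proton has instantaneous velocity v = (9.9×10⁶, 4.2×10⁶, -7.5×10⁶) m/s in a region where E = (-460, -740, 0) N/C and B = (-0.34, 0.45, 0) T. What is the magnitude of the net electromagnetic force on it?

v×B = (3.38×10⁶, 2.55×10⁶, 5.88×10⁶) N/C.
E + v×B = (3.37×10⁶, 2.55×10⁶, 5.88×10⁶) N/C.
F = q(E + v×B) = (1.602×10⁻¹⁹ C)·(3.37×10⁶, 2.55×10⁶, 5.88×10⁶) = (5.41×10⁻¹³, 4.08×10⁻¹³, 9.42×10⁻¹³) N.
|F| = 1.16×10⁻¹² N.

|F| ≈ 1.16×10⁻¹² N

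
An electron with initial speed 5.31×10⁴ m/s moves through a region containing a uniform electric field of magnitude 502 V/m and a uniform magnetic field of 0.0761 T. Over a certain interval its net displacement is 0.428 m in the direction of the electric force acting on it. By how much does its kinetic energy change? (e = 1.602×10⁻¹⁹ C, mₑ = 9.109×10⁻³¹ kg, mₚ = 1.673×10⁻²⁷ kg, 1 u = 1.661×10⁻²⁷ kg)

ΔKE ≈ 3.44×10⁻¹⁷ J

The magnetic force is always ⟂ v and does no work; only the electric force changes KE.
ΔKE = F_E · d = |q|E d = (1.602×10⁻¹⁹)(502)(0.428) ≈ 3.44×10⁻¹⁷ J.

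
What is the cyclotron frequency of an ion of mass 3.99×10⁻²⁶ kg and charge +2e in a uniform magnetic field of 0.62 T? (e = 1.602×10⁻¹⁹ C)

f = |q|B/(2πm).
f = (3.204×10⁻¹⁹)(0.62)/(2π·3.99×10⁻²⁶) ≈ 7.9×10⁵ Hz.

f ≈ 7.9×10⁵ Hz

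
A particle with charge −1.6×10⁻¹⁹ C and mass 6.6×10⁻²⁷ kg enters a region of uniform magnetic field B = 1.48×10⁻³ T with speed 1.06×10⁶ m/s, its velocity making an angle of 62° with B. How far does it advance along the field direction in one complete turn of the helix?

p ≈ 87.1 m

v∥ = v cosθ = 1.06×10⁶·cos62° ≈ 4.976×10⁵ m/s.
T = 2πm/(|q|B) = 2π(6.6×10⁻²⁷)/((1.6×10⁻¹⁹)(1.48×10⁻³)) ≈ 1.751×10⁻⁴ s.
pitch = v∥ T = (4.976×10⁵)(1.751×10⁻⁴) ≈ 87.1 m.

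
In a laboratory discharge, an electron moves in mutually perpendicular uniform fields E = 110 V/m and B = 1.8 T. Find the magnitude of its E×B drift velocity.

The steady drift has the magnetic force balancing the electric force, so v_d = E/B.
v_d = 110/1.8 = 61 m/s.

v_d ≈ 61 m/s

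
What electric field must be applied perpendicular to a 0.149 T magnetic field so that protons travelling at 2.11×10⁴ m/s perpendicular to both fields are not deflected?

For straight-line motion qE = qvB, so E = vB.
E = 2.11×10⁴ × 0.149 = 3140 V/m.

E = 3140 V/m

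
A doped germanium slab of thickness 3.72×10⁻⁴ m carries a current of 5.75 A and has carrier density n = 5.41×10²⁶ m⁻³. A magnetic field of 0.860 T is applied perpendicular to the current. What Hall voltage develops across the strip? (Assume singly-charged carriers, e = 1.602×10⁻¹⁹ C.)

V_H = IB/(n e t).
V_H = (5.75)(0.860)/((5.41×10²⁶)(1.602×10⁻¹⁹)(3.72×10⁻⁴)) ≈ 1.53×10⁻⁴ V.

V_H ≈ 1.53×10⁻⁴ V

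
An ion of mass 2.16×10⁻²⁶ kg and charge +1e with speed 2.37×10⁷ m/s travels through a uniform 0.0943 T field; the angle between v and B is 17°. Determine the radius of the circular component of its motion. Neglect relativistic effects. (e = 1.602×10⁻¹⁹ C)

r ≈ 9.91 m

v⊥ = v sinθ = 2.37×10⁷·sin17° ≈ 6.929×10⁶ m/s.
r = m v⊥/(|q|B) = (2.16×10⁻²⁶)(6.929×10⁶)/((1.602×10⁻¹⁹)(0.0943)) ≈ 9.91 m.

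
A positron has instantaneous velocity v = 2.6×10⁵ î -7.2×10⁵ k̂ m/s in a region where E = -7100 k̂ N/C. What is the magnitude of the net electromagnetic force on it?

|F| ≈ 1.14×10⁻¹⁵ N

Only an electric field acts, so F = qE = (1.602×10⁻¹⁹ C)·(0, 0, -7100) = (0, 0, -1.14×10⁻¹⁵) N.
|F| = 1.14×10⁻¹⁵ N.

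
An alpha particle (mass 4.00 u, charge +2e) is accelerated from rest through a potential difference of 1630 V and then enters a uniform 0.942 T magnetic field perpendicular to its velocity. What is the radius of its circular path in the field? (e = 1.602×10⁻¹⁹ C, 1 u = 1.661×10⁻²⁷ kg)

r ≈ 8.73×10⁻³ m

Acceleration: |q|V = ½mv² ⇒ v = √(2|q|V/m) = √(2·3.204×10⁻¹⁹·1630/6.644×10⁻²⁷) ≈ 3.965×10⁵ m/s.
In the field: r = mv/(|q|B) = (6.644×10⁻²⁷)(3.965×10⁵)/((3.204×10⁻¹⁹)(0.942)) ≈ 8.73×10⁻³ m.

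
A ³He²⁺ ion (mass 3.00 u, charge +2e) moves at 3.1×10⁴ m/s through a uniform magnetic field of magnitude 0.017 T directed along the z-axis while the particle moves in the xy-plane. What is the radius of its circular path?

The magnetic force provides the centripetal force: |q|vB = mv²/r.
r = mv/(|q|B) = (4.983×10⁻²⁷)(3.1×10⁴)/((3.204×10⁻¹⁹)(0.017)) ≈ 0.028 m.

r ≈ 0.028 m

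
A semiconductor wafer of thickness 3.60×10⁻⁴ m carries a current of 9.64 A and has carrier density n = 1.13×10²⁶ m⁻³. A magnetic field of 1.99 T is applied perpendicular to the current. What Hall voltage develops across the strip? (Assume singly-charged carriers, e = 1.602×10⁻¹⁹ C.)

V_H ≈ 2.94×10⁻³ V

V_H = IB/(n e t).
V_H = (9.64)(1.99)/((1.13×10²⁶)(1.602×10⁻¹⁹)(3.60×10⁻⁴)) ≈ 2.94×10⁻³ V.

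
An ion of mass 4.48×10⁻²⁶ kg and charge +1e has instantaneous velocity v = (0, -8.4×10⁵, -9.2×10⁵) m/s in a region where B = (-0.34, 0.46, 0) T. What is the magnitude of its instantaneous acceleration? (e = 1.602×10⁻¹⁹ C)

|a| ≈ 2.14×10¹² m/s²

v×B = (4.23×10⁵, 3.13×10⁵, -2.86×10⁵) N/C.
F = q v×B = (1.602×10⁻¹⁹ C)·(4.23×10⁵, 3.13×10⁵, -2.86×10⁵) = (6.78×10⁻¹⁴, 5.01×10⁻¹⁴, -4.58×10⁻¹⁴) N.
|a| = |F|/m = 9.592×10⁻¹⁴/4.48×10⁻²⁶ ≈ 2.14×10¹² m/s².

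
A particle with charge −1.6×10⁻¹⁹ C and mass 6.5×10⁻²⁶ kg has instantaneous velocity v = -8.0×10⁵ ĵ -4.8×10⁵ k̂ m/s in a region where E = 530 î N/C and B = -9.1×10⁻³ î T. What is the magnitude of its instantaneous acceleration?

v×B = (0, 4370, -7280) N/C.
E + v×B = (530, 4370, -7280) N/C.
F = q(E + v×B) = (−1.6×10⁻¹⁹ C)·(530, 4370, -7280) = (-8.48×10⁻¹⁷, -6.99×10⁻¹⁶, 1.16×10⁻¹⁵) N.
|a| = |F|/m = 1.361×10⁻¹⁵/6.5×10⁻²⁶ ≈ 2.09×10¹⁰ m/s².

|a| ≈ 2.09×10¹⁰ m/s²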